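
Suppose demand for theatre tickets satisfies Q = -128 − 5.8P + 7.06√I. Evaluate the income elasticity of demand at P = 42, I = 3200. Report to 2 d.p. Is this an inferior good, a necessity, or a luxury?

7.19 (luxury)

At P = 42, I = 3200: Q = 27.774.
Holding P constant, ∂Q/∂I = 7.06/(2√I) = 0.0624022.
η_I = (∂Q/∂I)·(I/Q) = 0.0624022 × (3200/27.774) = 7.19.
Since η > 1, this is a luxury.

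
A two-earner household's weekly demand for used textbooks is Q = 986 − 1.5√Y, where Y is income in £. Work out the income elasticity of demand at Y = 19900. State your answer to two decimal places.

-0.14

At Y = 19900: Q = 774.399.
dQ/dY = -1.5/(2√Y) = -0.00531661 at this income.
η = (dQ/dY)·(Y/Q) = -0.00531661 × (19900/774.399) = -0.14.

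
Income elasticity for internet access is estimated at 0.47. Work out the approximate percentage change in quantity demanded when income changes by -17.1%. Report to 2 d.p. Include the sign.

-8.04%

%ΔQ ≈ η × %ΔI = 0.47 × (-17.1%) = -8.04%.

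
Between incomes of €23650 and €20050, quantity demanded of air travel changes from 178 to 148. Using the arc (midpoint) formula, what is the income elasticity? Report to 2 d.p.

1.12

ΔQ = 148 − 178 = -30; midpoint Q̄ = (178 + 148)/2 = 163.
ΔI = 20050 − 23650 = -3600; midpoint Ī = (23650 + 20050)/2 = 21850.
η = (ΔQ/Q̄) ÷ (ΔI/Ī) = (-30/163) ÷ (-3600/21850) = 1.12.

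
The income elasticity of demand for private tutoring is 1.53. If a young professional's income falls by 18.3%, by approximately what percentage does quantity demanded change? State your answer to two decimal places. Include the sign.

%ΔQ ≈ η × %ΔI = 1.53 × (-18.3%) = -28.00%.

-28.00%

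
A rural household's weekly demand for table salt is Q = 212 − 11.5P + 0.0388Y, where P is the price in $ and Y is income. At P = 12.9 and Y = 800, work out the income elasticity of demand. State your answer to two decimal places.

0.33

At P = 12.9, Y = 800: Q = 94.690.
Holding P constant, ∂Q/∂Y = 0.0388.
η_Y = (∂Q/∂Y)·(Y/Q) = 0.0388 × (800/94.690) = 0.33.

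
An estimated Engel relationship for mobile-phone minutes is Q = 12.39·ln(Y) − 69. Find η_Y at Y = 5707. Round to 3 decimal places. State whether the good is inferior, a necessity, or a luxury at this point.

At Y = 5707: Q = 38.167.
dQ/dY = 12.39/Y = 0.00217102 at this income.
η = (dQ/dY)·(Y/Q) = 0.00217102 × (5707/38.167) = 0.325.
Since 0 < η < 1, the good is a necessity.

0.325 (necessity)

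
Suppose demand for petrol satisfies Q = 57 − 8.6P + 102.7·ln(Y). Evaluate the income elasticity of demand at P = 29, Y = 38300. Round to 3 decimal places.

0.115

At P = 29, Y = 38300: Q = 891.414.
Holding P constant, ∂Q/∂Y = 102.7/Y = 0.00268146.
η_Y = (∂Q/∂Y)·(Y/Q) = 0.00268146 × (38300/891.414) = 0.115.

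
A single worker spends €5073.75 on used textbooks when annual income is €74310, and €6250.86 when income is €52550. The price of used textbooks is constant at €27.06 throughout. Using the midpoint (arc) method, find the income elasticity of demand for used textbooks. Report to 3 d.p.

-0.606

With a constant price, Q₁ = 5073.75/27.06 = 187.500 and Q₂ = 6250.86/27.06 = 231.000 (equivalently, work directly with expenditure since P cancels).
Midpoint %ΔQ = (6250.86 − 5073.75)/5662.31 = 0.20789; midpoint %ΔI = (52550 − 74310)/63430 = -0.34306.
η = 0.20789 / -0.34306 = -0.606.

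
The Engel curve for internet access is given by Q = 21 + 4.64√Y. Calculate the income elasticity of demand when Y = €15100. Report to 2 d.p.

At Y = 15100: Q = 591.173.
dQ/dY = 4.64/(2√Y) = 0.0188799 at this income.
η = (dQ/dY)·(Y/Q) = 0.0188799 × (15100/591.173) = 0.48.

0.48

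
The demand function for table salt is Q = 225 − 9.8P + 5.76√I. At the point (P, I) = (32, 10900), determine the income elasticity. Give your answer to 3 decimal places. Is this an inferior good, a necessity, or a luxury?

0.586 (necessity)

At P = 32, I = 10900: Q = 512.762.
Holding P constant, ∂Q/∂I = 5.76/(2√I) = 0.0275854.
η_I = (∂Q/∂I)·(I/Q) = 0.0275854 × (10900/512.762) = 0.586.
Since 0 < η < 1, this is a necessity.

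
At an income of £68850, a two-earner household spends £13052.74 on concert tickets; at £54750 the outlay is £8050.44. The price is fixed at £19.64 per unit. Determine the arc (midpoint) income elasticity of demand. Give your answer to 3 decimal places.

2.078

With a constant price, Q₁ = 13052.74/19.64 = 664.600 and Q₂ = 8050.44/19.64 = 409.900 (equivalently, work directly with expenditure since P cancels).
Midpoint %ΔQ = (8050.44 − 13052.74)/10551.59 = -0.47408; midpoint %ΔI = (54750 − 68850)/61800 = -0.22816.
η = -0.47408 / -0.22816 = 2.078.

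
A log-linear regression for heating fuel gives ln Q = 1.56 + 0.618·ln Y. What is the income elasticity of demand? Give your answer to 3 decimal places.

In a log-linear demand, the coefficient on ln Y is the income elasticity.
So η = 0.618.

0.618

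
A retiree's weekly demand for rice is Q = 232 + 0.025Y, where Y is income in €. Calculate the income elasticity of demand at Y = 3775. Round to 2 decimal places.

0.29

At Y = 3775: Q = 326.375.
dQ/dY = 0.025.
η = (dQ/dY)·(Y/Q) = 0.025 × (3775/326.375) = 0.29.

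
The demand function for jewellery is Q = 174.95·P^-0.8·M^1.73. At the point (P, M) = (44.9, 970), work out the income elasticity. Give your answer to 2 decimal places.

1.73

For a multiplicative demand Q = A·P^α·M^β, the income elasticity is β everywhere.
Here β = 1.73, so η = 1.73.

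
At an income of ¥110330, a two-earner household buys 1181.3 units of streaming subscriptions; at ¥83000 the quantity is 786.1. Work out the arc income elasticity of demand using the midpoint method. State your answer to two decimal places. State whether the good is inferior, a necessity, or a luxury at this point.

1.42 (luxury)

ΔQ = 786.1 − 1181.3 = -395.2; midpoint Q̄ = (1181.3 + 786.1)/2 = 983.7.
ΔI = 83000 − 110330 = -27330; midpoint Ī = (110330 + 83000)/2 = 96665.
η = (ΔQ/Q̄) ÷ (ΔI/Ī) = (-395.2/983.7) ÷ (-27330/96665) = 1.42.
η > 1 ⇒ luxury.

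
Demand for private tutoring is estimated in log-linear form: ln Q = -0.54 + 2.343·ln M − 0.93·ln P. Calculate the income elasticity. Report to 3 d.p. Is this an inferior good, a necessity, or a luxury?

2.343 (luxury)

In a log-linear demand, the coefficient on ln M is the income elasticity.
So η = 2.343.
η > 1 ⇒ luxury.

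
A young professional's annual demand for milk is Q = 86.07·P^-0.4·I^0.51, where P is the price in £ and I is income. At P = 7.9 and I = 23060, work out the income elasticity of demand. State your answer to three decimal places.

For a multiplicative demand Q = A·P^α·I^β, the income elasticity is β everywhere.
Here β = 0.51, so η = 0.510.

0.510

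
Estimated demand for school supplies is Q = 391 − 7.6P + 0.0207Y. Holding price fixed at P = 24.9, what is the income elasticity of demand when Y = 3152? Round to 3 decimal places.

0.244

At P = 24.9, Y = 3152: Q = 267.006.
Holding P constant, ∂Q/∂Y = 0.0207.
η_Y = (∂Q/∂Y)·(Y/Q) = 0.0207 × (3152/267.006) = 0.244.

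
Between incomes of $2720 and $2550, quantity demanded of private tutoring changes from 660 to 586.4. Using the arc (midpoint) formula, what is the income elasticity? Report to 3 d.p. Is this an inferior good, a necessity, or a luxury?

ΔQ = 586.4 − 660 = -73.6; midpoint Q̄ = (660 + 586.4)/2 = 623.2.
ΔI = 2550 − 2720 = -170; midpoint Ī = (2720 + 2550)/2 = 2635.
η = (ΔQ/Q̄) ÷ (ΔI/Ī) = (-73.6/623.2) ÷ (-170/2635) = 1.831.
η > 1 ⇒ luxury.

1.831 (luxury)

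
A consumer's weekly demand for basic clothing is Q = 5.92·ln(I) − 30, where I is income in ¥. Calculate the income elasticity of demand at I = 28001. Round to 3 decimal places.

0.193

At I = 28001: Q = 30.621.
dQ/dI = 5.92/I = 0.000211421 at this income.
η = (dQ/dI)·(I/Q) = 0.000211421 × (28001/30.621) = 0.193.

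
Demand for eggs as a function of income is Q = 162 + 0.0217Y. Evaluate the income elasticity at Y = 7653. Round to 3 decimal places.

0.506

At Y = 7653: Q = 328.070.
dQ/dY = 0.0217.
η = (dQ/dY)·(Y/Q) = 0.0217 × (7653/328.070) = 0.506.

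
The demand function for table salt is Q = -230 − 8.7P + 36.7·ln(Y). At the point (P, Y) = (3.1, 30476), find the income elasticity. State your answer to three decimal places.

0.301

At P = 3.1, Y = 30476: Q = 121.946.
Holding P constant, ∂Q/∂Y = 36.7/Y = 0.00120423.
η_Y = (∂Q/∂Y)·(Y/Q) = 0.00120423 × (30476/121.946) = 0.301.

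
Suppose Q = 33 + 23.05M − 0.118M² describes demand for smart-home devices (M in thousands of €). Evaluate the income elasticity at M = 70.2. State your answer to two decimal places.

At M = 70.2: Q = 1069.6013.
dQ/dM = 23.05 − 0.236M = 6.48280.
η = (dQ/dM)·(M/Q) = 6.48280 × (70.2/1069.6013) = 0.43.

0.43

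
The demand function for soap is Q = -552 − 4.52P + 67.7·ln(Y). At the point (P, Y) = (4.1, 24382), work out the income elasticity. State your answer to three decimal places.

At P = 4.1, Y = 24382: Q = 113.346.
Holding P constant, ∂Q/∂Y = 67.7/Y = 0.00277664.
η_Y = (∂Q/∂Y)·(Y/Q) = 0.00277664 × (24382/113.346) = 0.597.

0.597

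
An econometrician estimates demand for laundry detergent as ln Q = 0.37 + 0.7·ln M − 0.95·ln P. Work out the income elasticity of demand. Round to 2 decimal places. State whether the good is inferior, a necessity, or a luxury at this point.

0.70 (necessity)

In a log-linear demand, the coefficient on ln M is the income elasticity.
So η = 0.70.
0 < η < 1 ⇒ necessity.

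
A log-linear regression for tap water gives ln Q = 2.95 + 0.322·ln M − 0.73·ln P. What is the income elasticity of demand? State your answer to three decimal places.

In a log-linear demand, the coefficient on ln M is the income elasticity.
So η = 0.322.

0.322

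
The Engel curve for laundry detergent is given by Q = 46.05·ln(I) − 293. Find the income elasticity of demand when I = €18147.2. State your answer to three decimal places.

0.290

At I = 18147.2: Q = 158.579.
dQ/dI = 46.05/I = 0.00253758 at this income.
η = (dQ/dI)·(I/Q) = 0.00253758 × (18147.2/158.579) = 0.290.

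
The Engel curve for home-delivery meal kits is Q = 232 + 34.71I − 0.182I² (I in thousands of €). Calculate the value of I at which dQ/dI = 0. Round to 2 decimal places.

95.36

dQ/dI = 34.71 − 0.364I.
The good is inferior where dQ/dI < 0. Setting dQ/dI = 0 gives I = 34.71 / 0.364 = 95.36.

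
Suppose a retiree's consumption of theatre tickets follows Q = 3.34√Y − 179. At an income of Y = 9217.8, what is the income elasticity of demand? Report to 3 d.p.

1.132

At Y = 9217.8: Q = 141.671.
dQ/dY = 3.34/(2√Y) = 0.0173941 at this income.
η = (dQ/dY)·(Y/Q) = 0.0173941 × (9217.8/141.671) = 1.132.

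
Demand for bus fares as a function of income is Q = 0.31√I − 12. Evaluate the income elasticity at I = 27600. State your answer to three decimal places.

0.652

At I = 27600: Q = 39.501.
dQ/dI = 0.31/(2√I) = 0.00093299 at this income.
η = (dQ/dI)·(I/Q) = 0.00093299 × (27600/39.501) = 0.652.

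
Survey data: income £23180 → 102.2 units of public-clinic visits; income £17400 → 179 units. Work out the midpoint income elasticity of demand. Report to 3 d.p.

-1.917

ΔQ = 179 − 102.2 = 76.8; midpoint Q̄ = (102.2 + 179)/2 = 140.6.
ΔI = 17400 − 23180 = -5780; midpoint Ī = (23180 + 17400)/2 = 20290.
η = (ΔQ/Q̄) ÷ (ΔI/Ī) = (76.8/140.6) ÷ (-5780/20290) = -1.917.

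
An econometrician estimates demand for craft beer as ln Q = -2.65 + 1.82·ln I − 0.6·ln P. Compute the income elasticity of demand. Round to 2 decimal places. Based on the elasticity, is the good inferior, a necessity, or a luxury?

In a log-linear demand, the coefficient on ln I is the income elasticity.
So η = 1.82.
η > 1 ⇒ luxury.

1.82 (luxury)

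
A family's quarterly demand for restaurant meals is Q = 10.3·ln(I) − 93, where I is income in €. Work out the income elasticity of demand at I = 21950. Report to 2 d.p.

1.03

At I = 21950: Q = 9.964.
dQ/dI = 10.3/I = 0.000469248 at this income.
η = (dQ/dI)·(I/Q) = 0.000469248 × (21950/9.964) = 1.03.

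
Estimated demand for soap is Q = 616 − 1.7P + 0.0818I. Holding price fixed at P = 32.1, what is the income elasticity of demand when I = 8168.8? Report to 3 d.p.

0.543

At P = 32.1, I = 8168.8: Q = 1229.638.
Holding P constant, ∂Q/∂I = 0.0818.
η_I = (∂Q/∂I)·(I/Q) = 0.0818 × (8168.8/1229.638) = 0.543.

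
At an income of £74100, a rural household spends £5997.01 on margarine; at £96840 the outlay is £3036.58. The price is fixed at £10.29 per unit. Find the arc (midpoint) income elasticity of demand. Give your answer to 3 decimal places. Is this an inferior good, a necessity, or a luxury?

-2.463 (inferior good)

With a constant price, Q₁ = 5997.01/10.29 = 582.800 and Q₂ = 3036.58/10.29 = 295.100 (equivalently, work directly with expenditure since P cancels).
Midpoint %ΔQ = (3036.58 − 5997.01)/4516.80 = -0.65543; midpoint %ΔI = (96840 − 74100)/85470 = 0.26606.
η = -0.65543 / 0.26606 = -2.463.
η < 0 ⇒ inferior good.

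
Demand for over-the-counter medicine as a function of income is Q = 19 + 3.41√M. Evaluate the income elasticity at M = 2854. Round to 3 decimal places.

0.453

At M = 2854: Q = 201.172.
dQ/dM = 3.41/(2√M) = 0.0319152 at this income.
η = (dQ/dM)·(M/Q) = 0.0319152 × (2854/201.172) = 0.453.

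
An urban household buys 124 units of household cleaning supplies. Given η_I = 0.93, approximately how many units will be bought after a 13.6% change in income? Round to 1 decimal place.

139.7

%ΔQ ≈ η × %ΔI = 0.93 × 13.6% = 12.648%.
New Q ≈ 124 × (1 + 0.12648) = 139.7.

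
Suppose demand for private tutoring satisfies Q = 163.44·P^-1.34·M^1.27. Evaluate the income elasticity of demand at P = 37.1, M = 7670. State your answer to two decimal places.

For a multiplicative demand Q = A·P^α·M^β, the income elasticity is β everywhere.
Here β = 1.27, so η = 1.27.

1.27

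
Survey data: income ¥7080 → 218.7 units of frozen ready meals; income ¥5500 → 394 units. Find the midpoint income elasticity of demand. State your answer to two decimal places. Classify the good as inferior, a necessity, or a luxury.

-2.28 (inferior good)

ΔQ = 394 − 218.7 = 175.3; midpoint Q̄ = (218.7 + 394)/2 = 306.35.
ΔI = 5500 − 7080 = -1580; midpoint Ī = (7080 + 5500)/2 = 6290.
η = (ΔQ/Q̄) ÷ (ΔI/Ī) = (175.3/306.35) ÷ (-1580/6290) = -2.28.
η < 0 ⇒ inferior good.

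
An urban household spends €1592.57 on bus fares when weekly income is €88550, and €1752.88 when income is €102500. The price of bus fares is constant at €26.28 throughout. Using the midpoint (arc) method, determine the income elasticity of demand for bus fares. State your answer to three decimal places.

With a constant price, Q₁ = 1592.57/26.28 = 60.600 and Q₂ = 1752.88/26.28 = 66.700 (equivalently, work directly with expenditure since P cancels).
Midpoint %ΔQ = (1752.88 − 1592.57)/1672.73 = 0.09584; midpoint %ΔI = (102500 − 88550)/95525 = 0.14604.
η = 0.09584 / 0.14604 = 0.656.

0.656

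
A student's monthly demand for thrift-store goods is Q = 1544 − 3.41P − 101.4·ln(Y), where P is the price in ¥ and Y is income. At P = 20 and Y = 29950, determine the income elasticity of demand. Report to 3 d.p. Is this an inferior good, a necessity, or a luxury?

At P = 20, Y = 29950: Q = 430.641.
Holding P constant, ∂Q/∂Y = -101.4/Y = -0.00338564.
η_Y = (∂Q/∂Y)·(Y/Q) = -0.00338564 × (29950/430.641) = -0.235.
Since η < 0, this is an inferior good.

-0.235 (inferior good)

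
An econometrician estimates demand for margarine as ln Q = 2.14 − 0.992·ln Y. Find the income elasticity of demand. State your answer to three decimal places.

In a log-linear demand, the coefficient on ln Y is the income elasticity.
So η = -0.992.

-0.992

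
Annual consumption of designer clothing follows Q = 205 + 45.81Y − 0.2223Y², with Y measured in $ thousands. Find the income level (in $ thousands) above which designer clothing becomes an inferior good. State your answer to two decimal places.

dQ/dY = 45.81 − 0.4446Y.
The good is inferior where dQ/dY < 0. Setting dQ/dY = 0 gives Y = 45.81 / 0.4446 = 103.04.

103.04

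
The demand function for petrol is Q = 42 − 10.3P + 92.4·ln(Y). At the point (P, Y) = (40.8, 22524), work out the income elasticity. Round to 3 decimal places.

At P = 40.8, Y = 22524: Q = 547.824.
Holding P constant, ∂Q/∂Y = 92.4/Y = 0.00410229.
η_Y = (∂Q/∂Y)·(Y/Q) = 0.00410229 × (22524/547.824) = 0.169.

0.169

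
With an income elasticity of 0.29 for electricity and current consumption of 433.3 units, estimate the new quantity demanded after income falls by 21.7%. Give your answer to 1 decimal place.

%ΔQ ≈ η × %ΔI = 0.29 × (-21.7%) = -6.293%.
New Q ≈ 433.3 × (1 − 0.06293) = 406.0.

406.0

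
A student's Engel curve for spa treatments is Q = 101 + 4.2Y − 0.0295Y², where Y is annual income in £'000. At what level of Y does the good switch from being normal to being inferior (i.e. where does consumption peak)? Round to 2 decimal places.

71.19

dQ/dY = 4.2 − 0.059Y.
The good is inferior where dQ/dY < 0. Setting dQ/dY = 0 gives Y = 4.2 / 0.059 = 71.19.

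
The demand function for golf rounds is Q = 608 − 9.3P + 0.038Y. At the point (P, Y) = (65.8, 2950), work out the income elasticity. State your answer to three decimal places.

1.036

At P = 65.8, Y = 2950: Q = 108.160.
Holding P constant, ∂Q/∂Y = 0.038.
η_Y = (∂Q/∂Y)·(Y/Q) = 0.038 × (2950/108.160) = 1.036.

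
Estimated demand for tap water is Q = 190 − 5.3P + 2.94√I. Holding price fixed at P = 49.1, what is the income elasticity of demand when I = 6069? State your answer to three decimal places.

At P = 49.1, I = 6069: Q = 158.807.
Holding P constant, ∂Q/∂I = 2.94/(2√I) = 0.0188694.
η_I = (∂Q/∂I)·(I/Q) = 0.0188694 × (6069/158.807) = 0.721.

0.721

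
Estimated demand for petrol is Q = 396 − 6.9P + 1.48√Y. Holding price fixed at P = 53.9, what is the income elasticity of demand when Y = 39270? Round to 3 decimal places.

At P = 53.9, Y = 39270: Q = 317.377.
Holding P constant, ∂Q/∂Y = 1.48/(2√Y) = 0.00373423.
η_Y = (∂Q/∂Y)·(Y/Q) = 0.00373423 × (39270/317.377) = 0.462.

0.462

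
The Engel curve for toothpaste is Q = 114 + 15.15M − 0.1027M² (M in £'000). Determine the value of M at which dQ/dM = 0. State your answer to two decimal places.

dQ/dM = 15.15 − 0.2054M.
The good is inferior where dQ/dM < 0. Setting dQ/dM = 0 gives M = 15.15 / 0.2054 = 73.76.

73.76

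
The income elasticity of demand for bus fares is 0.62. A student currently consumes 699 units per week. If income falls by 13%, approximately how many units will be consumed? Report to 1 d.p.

642.7

%ΔQ ≈ η × %ΔI = 0.62 × (-13%) = -8.06%.
New Q ≈ 699 × (1 − 0.0806) = 642.7.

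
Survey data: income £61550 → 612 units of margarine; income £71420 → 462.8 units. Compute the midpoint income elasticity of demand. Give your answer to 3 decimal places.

-1.870

ΔQ = 462.8 − 612 = -149.2; midpoint Q̄ = (612 + 462.8)/2 = 537.4.
ΔI = 71420 − 61550 = 9870; midpoint Ī = (61550 + 71420)/2 = 66485.
η = (ΔQ/Q̄) ÷ (ΔI/Ī) = (-149.2/537.4) ÷ (9870/66485) = -1.870.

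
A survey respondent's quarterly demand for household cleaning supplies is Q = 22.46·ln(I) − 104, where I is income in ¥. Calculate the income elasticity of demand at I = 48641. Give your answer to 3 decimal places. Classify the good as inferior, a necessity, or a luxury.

At I = 48641: Q = 138.393.
dQ/dI = 22.46/I = 0.00046175 at this income.
η = (dQ/dI)·(I/Q) = 0.00046175 × (48641/138.393) = 0.162.
Since 0 < η < 1, the good is a necessity.

0.162 (necessity)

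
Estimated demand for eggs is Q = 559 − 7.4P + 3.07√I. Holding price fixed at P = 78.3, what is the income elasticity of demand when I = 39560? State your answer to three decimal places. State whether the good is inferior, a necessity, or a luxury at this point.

0.517 (necessity)

At P = 78.3, I = 39560: Q = 590.194.
Holding P constant, ∂Q/∂I = 3.07/(2√I) = 0.00771756.
η_I = (∂Q/∂I)·(I/Q) = 0.00771756 × (39560/590.194) = 0.517.
Since 0 < η < 1, this is a necessity.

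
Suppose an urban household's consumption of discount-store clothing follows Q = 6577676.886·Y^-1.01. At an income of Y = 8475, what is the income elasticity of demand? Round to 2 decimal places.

-1.01

For Q = A·Y^β the income elasticity is constant and equal to β.
Here β = -1.01, so η = -1.01.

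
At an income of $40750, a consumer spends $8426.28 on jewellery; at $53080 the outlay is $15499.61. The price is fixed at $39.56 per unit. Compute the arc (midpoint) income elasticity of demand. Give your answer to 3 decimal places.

With a constant price, Q₁ = 8426.28/39.56 = 213.000 and Q₂ = 15499.61/39.56 = 391.800 (equivalently, work directly with expenditure since P cancels).
Midpoint %ΔQ = (15499.61 − 8426.28)/11962.95 = 0.59127; midpoint %ΔI = (53080 − 40750)/46915 = 0.26282.
η = 0.59127 / 0.26282 = 2.250.

2.250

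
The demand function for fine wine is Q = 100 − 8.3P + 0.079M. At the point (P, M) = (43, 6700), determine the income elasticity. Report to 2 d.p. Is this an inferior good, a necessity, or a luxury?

1.94 (luxury)

At P = 43, M = 6700: Q = 272.400.
Holding P constant, ∂Q/∂M = 0.079.
η_M = (∂Q/∂M)·(M/Q) = 0.079 × (6700/272.400) = 1.94.
Since η > 1, this is a luxury.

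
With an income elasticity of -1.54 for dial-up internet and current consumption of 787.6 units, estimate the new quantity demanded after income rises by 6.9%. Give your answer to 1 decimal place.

%ΔQ ≈ η × %ΔI = -1.54 × 6.9% = -10.626%.
New Q ≈ 787.6 × (1 − 0.10626) = 703.9.

703.9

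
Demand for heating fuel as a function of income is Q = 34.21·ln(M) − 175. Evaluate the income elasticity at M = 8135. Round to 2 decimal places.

At M = 8135: Q = 133.024.
dQ/dM = 34.21/M = 0.00420529 at this income.
η = (dQ/dM)·(M/Q) = 0.00420529 × (8135/133.024) = 0.26.

0.26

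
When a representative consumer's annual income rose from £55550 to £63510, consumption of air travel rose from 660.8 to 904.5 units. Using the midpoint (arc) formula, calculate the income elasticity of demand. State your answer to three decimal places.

2.329

ΔQ = 904.5 − 660.8 = 243.7; midpoint Q̄ = (660.8 + 904.5)/2 = 782.65.
ΔI = 63510 − 55550 = 7960; midpoint Ī = (55550 + 63510)/2 = 59530.
η = (ΔQ/Q̄) ÷ (ΔI/Ī) = (243.7/782.65) ÷ (7960/59530) = 2.329.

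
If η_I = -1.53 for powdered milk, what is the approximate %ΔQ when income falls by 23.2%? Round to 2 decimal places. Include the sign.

35.50%

%ΔQ ≈ η × %ΔI = -1.53 × (-23.2%) = 35.50%.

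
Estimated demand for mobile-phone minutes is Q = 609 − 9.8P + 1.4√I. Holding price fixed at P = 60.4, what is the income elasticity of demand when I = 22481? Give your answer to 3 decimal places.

At P = 60.4, I = 22481: Q = 226.991.
Holding P constant, ∂Q/∂I = 1.4/(2√I) = 0.00466864.
η_I = (∂Q/∂I)·(I/Q) = 0.00466864 × (22481/226.991) = 0.462.

0.462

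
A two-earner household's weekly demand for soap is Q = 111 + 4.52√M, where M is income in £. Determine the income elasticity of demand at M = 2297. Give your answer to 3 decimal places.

At M = 2297: Q = 327.630.
dQ/dM = 4.52/(2√M) = 0.047155 at this income.
η = (dQ/dM)·(M/Q) = 0.047155 × (2297/327.630) = 0.331.

0.331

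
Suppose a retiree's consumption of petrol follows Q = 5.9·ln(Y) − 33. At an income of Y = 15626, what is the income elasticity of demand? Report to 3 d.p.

At Y = 15626: Q = 23.974.
dQ/dY = 5.9/Y = 0.000377576 at this income.
η = (dQ/dY)·(Y/Q) = 0.000377576 × (15626/23.974) = 0.246.

0.246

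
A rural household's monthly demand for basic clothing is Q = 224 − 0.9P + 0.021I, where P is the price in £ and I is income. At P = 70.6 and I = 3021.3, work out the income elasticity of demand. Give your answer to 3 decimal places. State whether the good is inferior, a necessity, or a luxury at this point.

At P = 70.6, I = 3021.3: Q = 223.907.
Holding P constant, ∂Q/∂I = 0.021.
η_I = (∂Q/∂I)·(I/Q) = 0.021 × (3021.3/223.907) = 0.283.
Since 0 < η < 1, this is a necessity.

0.283 (necessity)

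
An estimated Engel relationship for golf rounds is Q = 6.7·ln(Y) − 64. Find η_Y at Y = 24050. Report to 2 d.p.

1.87

At Y = 24050: Q = 3.589.
dQ/dY = 6.7/Y = 0.000278586 at this income.
η = (dQ/dY)·(Y/Q) = 0.000278586 × (24050/3.589) = 1.87.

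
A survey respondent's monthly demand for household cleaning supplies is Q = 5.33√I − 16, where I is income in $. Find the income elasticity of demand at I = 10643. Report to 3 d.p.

0.515

At I = 10643: Q = 533.869.
dQ/dI = 5.33/(2√I) = 0.0258324 at this income.
η = (dQ/dI)·(I/Q) = 0.0258324 × (10643/533.869) = 0.515.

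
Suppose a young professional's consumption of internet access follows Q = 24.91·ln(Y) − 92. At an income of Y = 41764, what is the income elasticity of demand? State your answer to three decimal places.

0.144

At Y = 41764: Q = 173.037.
dQ/dY = 24.91/Y = 0.000596447 at this income.
η = (dQ/dY)·(Y/Q) = 0.000596447 × (41764/173.037) = 0.144.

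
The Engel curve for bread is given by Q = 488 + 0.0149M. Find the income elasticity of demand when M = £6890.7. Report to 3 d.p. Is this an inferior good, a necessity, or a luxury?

At M = 6890.7: Q = 590.671.
dQ/dM = 0.0149.
η = (dQ/dM)·(M/Q) = 0.0149 × (6890.7/590.671) = 0.174.
Since 0 < η < 1, the good is a necessity.

0.174 (necessity)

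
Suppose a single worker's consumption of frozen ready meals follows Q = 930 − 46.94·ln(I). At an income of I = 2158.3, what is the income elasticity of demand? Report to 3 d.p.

At I = 2158.3: Q = 569.638.
dQ/dI = -46.94/I = -0.0217486 at this income.
η = (dQ/dI)·(I/Q) = -0.0217486 × (2158.3/569.638) = -0.082.

-0.082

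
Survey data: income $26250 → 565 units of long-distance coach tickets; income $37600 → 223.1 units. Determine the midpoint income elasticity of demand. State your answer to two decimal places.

-2.44

ΔQ = 223.1 − 565 = -341.9; midpoint Q̄ = (565 + 223.1)/2 = 394.05.
ΔI = 37600 − 26250 = 11350; midpoint Ī = (26250 + 37600)/2 = 31925.
η = (ΔQ/Q̄) ÷ (ΔI/Ī) = (-341.9/394.05) ÷ (11350/31925) = -2.44.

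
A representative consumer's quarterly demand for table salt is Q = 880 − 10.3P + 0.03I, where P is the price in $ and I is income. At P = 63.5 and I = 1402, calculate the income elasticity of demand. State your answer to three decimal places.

0.157

At P = 63.5, I = 1402: Q = 268.010.
Holding P constant, ∂Q/∂I = 0.03.
η_I = (∂Q/∂I)·(I/Q) = 0.03 × (1402/268.010) = 0.157.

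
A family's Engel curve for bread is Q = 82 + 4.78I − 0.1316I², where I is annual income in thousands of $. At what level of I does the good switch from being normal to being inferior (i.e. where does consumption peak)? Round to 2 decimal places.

dQ/dI = 4.78 − 0.2632I.
The good is inferior where dQ/dI < 0. Setting dQ/dI = 0 gives I = 4.78 / 0.2632 = 18.16.

18.16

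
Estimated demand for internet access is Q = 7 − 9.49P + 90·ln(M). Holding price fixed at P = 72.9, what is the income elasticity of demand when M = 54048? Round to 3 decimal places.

At P = 72.9, M = 54048: Q = 295.966.
Holding P constant, ∂Q/∂M = 90/M = 0.00166519.
η_M = (∂Q/∂M)·(M/Q) = 0.00166519 × (54048/295.966) = 0.304.

0.304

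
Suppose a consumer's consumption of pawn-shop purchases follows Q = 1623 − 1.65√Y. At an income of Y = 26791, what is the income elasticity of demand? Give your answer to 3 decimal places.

At Y = 26791: Q = 1352.929.
dQ/dY = -1.65/(2√Y) = -0.00504034 at this income.
η = (dQ/dY)·(Y/Q) = -0.00504034 × (26791/1352.929) = -0.100.

-0.100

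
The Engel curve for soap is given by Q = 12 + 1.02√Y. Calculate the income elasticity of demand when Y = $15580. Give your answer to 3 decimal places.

At Y = 15580: Q = 139.316.
dQ/dY = 1.02/(2√Y) = 0.00408589 at this income.
η = (dQ/dY)·(Y/Q) = 0.00408589 × (15580/139.316) = 0.457.

0.457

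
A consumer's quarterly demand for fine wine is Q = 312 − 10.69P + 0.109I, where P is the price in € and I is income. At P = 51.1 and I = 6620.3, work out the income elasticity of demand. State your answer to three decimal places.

1.481

At P = 51.1, I = 6620.3: Q = 487.354.
Holding P constant, ∂Q/∂I = 0.109.
η_I = (∂Q/∂I)·(I/Q) = 0.109 × (6620.3/487.354) = 1.481.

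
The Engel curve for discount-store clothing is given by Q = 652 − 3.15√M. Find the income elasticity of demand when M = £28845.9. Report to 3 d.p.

At M = 28845.9: Q = 117.001.
dQ/dM = -3.15/(2√M) = -0.00927339 at this income.
η = (dQ/dM)·(M/Q) = -0.00927339 × (28845.9/117.001) = -2.286.

-2.286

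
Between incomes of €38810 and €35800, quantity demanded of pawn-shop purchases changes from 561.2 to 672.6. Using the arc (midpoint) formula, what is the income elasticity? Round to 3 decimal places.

ΔQ = 672.6 − 561.2 = 111.4; midpoint Q̄ = (561.2 + 672.6)/2 = 616.9.
ΔI = 35800 − 38810 = -3010; midpoint Ī = (38810 + 35800)/2 = 37305.
η = (ΔQ/Q̄) ÷ (ΔI/Ī) = (111.4/616.9) ÷ (-3010/37305) = -2.238.

-2.238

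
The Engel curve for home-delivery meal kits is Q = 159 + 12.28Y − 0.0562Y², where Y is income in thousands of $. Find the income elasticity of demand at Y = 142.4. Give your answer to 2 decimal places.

-0.69

At Y = 142.4: Q = 768.0619.
dQ/dY = 12.28 − 0.1124Y = -3.72576.
η = (dQ/dY)·(Y/Q) = -3.72576 × (142.4/768.0619) = -0.69.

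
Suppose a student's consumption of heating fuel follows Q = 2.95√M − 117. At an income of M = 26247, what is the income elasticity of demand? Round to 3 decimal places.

0.662

At M = 26247: Q = 360.927.
dQ/dM = 2.95/(2√M) = 0.00910442 at this income.
η = (dQ/dM)·(M/Q) = 0.00910442 × (26247/360.927) = 0.662.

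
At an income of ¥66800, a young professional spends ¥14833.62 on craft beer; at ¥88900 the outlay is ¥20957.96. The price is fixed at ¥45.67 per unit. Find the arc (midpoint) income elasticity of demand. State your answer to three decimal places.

1.206

With a constant price, Q₁ = 14833.62/45.67 = 324.800 and Q₂ = 20957.96/45.67 = 458.900 (equivalently, work directly with expenditure since P cancels).
Midpoint %ΔQ = (20957.96 − 14833.62)/17895.79 = 0.34222; midpoint %ΔI = (88900 − 66800)/77850 = 0.28388.
η = 0.34222 / 0.28388 = 1.206.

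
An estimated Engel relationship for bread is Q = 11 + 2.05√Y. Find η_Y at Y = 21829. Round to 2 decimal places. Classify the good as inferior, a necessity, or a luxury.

0.48 (necessity)

At Y = 21829: Q = 313.880.
dQ/dY = 2.05/(2√Y) = 0.00693756 at this income.
η = (dQ/dY)·(Y/Q) = 0.00693756 × (21829/313.880) = 0.48.
Since 0 < η < 1, the good is a necessity.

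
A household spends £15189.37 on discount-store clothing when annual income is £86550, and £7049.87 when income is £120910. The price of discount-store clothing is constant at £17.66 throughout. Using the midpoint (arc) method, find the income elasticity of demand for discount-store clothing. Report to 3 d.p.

With a constant price, Q₁ = 15189.37/17.66 = 860.100 and Q₂ = 7049.87/17.66 = 399.200 (equivalently, work directly with expenditure since P cancels).
Midpoint %ΔQ = (7049.87 − 15189.37)/11119.62 = -0.73199; midpoint %ΔI = (120910 − 86550)/103730 = 0.33124.
η = -0.73199 / 0.33124 = -2.210.

-2.210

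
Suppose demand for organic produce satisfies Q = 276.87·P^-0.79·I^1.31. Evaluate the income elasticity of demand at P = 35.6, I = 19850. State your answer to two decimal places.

1.31

For a multiplicative demand Q = A·P^α·I^β, the income elasticity is β everywhere.
Here β = 1.31, so η = 1.31.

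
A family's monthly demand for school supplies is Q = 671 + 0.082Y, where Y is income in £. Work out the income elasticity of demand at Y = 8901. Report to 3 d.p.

0.521

At Y = 8901: Q = 1400.882.
dQ/dY = 0.082.
η = (dQ/dY)·(Y/Q) = 0.082 × (8901/1400.882) = 0.521.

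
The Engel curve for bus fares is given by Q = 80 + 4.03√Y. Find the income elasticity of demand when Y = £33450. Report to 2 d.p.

0.45

At Y = 33450: Q = 817.060.
dQ/dY = 4.03/(2√Y) = 0.0110173 at this income.
η = (dQ/dY)·(Y/Q) = 0.0110173 × (33450/817.060) = 0.45.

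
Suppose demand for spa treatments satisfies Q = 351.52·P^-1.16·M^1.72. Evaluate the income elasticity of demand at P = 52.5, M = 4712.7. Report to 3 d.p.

1.720

For a multiplicative demand Q = A·P^α·M^β, the income elasticity is β everywhere.
Here β = 1.72, so η = 1.720.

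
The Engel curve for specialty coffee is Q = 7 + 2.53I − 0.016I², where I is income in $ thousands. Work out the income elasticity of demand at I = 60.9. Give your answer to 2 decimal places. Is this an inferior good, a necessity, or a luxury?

At I = 60.9: Q = 101.7360.
dQ/dI = 2.53 − 0.032I = 0.58120.
η = (dQ/dI)·(I/Q) = 0.58120 × (60.9/101.7360) = 0.35.
0 < η < 1 ⇒ necessity.

0.35 (necessity)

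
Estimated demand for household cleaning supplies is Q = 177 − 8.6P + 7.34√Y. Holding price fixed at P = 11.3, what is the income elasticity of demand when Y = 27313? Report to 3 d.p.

At P = 11.3, Y = 27313: Q = 1292.876.
Holding P constant, ∂Q/∂Y = 7.34/(2√Y) = 0.0222066.
η_Y = (∂Q/∂Y)·(Y/Q) = 0.0222066 × (27313/1292.876) = 0.469.

0.469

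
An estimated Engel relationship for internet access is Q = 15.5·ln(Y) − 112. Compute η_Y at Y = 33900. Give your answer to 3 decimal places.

At Y = 33900: Q = 49.683.
dQ/dY = 15.5/Y = 0.000457227 at this income.
η = (dQ/dY)·(Y/Q) = 0.000457227 × (33900/49.683) = 0.312.

0.312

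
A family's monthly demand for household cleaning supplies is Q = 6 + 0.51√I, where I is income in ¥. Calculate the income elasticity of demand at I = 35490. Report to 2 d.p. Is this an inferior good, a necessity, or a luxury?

0.47 (necessity)

At I = 35490: Q = 102.078.
dQ/dI = 0.51/(2√I) = 0.00135359 at this income.
η = (dQ/dI)·(I/Q) = 0.00135359 × (35490/102.078) = 0.47.
Since 0 < η < 1, the good is a necessity.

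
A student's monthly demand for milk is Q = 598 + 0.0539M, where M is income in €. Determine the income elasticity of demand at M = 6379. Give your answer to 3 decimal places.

At M = 6379: Q = 941.828.
dQ/dM = 0.0539.
η = (dQ/dM)·(M/Q) = 0.0539 × (6379/941.828) = 0.365.

0.365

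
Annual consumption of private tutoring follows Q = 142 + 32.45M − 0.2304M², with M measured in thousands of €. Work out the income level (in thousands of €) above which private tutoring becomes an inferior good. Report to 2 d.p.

70.42

dQ/dM = 32.45 − 0.4608M.
The good is inferior where dQ/dM < 0. Setting dQ/dM = 0 gives M = 32.45 / 0.4608 = 70.42.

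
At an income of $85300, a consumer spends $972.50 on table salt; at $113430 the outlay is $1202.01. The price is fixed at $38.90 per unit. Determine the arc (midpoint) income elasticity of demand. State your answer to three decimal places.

0.746

With a constant price, Q₁ = 972.50/38.90 = 25.000 and Q₂ = 1202.01/38.90 = 30.900 (equivalently, work directly with expenditure since P cancels).
Midpoint %ΔQ = (1202.01 − 972.50)/1087.26 = 0.21109; midpoint %ΔI = (113430 − 85300)/99365 = 0.28310.
η = 0.21109 / 0.28310 = 0.746.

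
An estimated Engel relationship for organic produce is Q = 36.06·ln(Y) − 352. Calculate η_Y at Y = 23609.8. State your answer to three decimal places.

3.248

At Y = 23609.8: Q = 11.103.
dQ/dY = 36.06/Y = 0.00152733 at this income.
η = (dQ/dY)·(Y/Q) = 0.00152733 × (23609.8/11.103) = 3.248.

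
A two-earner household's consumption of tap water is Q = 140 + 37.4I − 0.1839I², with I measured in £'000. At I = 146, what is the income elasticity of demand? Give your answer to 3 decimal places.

At I = 146: Q = 1680.3876.
dQ/dI = 37.4 − 0.3678I = -16.29880.
η = (dQ/dI)·(I/Q) = -16.29880 × (146/1680.3876) = -1.416.

-1.416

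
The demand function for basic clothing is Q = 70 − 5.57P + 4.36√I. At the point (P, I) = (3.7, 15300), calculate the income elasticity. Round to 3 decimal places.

At P = 3.7, I = 15300: Q = 588.693.
Holding P constant, ∂Q/∂I = 4.36/(2√I) = 0.0176243.
η_I = (∂Q/∂I)·(I/Q) = 0.0176243 × (15300/588.693) = 0.458.

0.458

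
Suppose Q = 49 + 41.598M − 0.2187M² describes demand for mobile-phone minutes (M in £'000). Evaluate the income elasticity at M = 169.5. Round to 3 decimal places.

At M = 169.5: Q = 816.5553.
dQ/dM = 41.598 − 0.4374M = -32.54130.
η = (dQ/dM)·(M/Q) = -32.54130 × (169.5/816.5553) = -6.755.

-6.755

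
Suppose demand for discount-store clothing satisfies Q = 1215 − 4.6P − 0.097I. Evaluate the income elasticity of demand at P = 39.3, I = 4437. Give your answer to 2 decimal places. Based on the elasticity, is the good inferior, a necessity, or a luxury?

At P = 39.3, I = 4437: Q = 603.831.
Holding P constant, ∂Q/∂I = −0.097.
η_I = (∂Q/∂I)·(I/Q) = -0.097 × (4437/603.831) = -0.71.
Since η < 0, this is an inferior good.

-0.71 (inferior good)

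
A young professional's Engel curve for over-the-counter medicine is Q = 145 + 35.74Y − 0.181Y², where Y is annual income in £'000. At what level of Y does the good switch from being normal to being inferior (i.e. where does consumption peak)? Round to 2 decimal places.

98.73

dQ/dY = 35.74 − 0.362Y.
The good is inferior where dQ/dY < 0. Setting dQ/dY = 0 gives Y = 35.74 / 0.362 = 98.73.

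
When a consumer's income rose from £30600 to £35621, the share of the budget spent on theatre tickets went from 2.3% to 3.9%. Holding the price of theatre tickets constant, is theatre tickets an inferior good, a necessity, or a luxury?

luxury

The budget share rises as income rises, so η > 1.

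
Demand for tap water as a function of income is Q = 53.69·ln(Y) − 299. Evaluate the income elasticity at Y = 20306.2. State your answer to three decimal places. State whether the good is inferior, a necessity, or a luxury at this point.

0.230 (necessity)

At Y = 20306.2: Q = 233.534.
dQ/dY = 53.69/Y = 0.00264402 at this income.
η = (dQ/dY)·(Y/Q) = 0.00264402 × (20306.2/233.534) = 0.230.
Since 0 < η < 1, the good is a necessity.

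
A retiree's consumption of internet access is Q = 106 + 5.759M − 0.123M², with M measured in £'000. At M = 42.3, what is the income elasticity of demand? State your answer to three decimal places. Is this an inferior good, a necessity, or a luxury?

At M = 42.3: Q = 129.5230.
dQ/dM = 5.759 − 0.246M = -4.64680.
η = (dQ/dM)·(M/Q) = -4.64680 × (42.3/129.5230) = -1.518.
η < 0 ⇒ inferior good.

-1.518 (inferior good)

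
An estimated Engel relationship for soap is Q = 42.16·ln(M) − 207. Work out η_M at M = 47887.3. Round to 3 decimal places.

0.170

At M = 47887.3: Q = 247.342.
dQ/dM = 42.16/M = 0.0008804 at this income.
η = (dQ/dM)·(M/Q) = 0.0008804 × (47887.3/247.342) = 0.170.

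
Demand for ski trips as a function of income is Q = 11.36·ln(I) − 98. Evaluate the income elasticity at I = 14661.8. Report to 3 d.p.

At I = 14661.8: Q = 10.976.
dQ/dI = 11.36/I = 0.000774803 at this income.
η = (dQ/dI)·(I/Q) = 0.000774803 × (14661.8/10.976) = 1.035.

1.035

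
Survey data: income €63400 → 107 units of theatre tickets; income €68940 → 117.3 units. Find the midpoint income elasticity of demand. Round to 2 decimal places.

ΔQ = 117.3 − 107 = 10.3; midpoint Q̄ = (107 + 117.3)/2 = 112.15.
ΔI = 68940 − 63400 = 5540; midpoint Ī = (63400 + 68940)/2 = 66170.
η = (ΔQ/Q̄) ÷ (ΔI/Ī) = (10.3/112.15) ÷ (5540/66170) = 1.10.

1.10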